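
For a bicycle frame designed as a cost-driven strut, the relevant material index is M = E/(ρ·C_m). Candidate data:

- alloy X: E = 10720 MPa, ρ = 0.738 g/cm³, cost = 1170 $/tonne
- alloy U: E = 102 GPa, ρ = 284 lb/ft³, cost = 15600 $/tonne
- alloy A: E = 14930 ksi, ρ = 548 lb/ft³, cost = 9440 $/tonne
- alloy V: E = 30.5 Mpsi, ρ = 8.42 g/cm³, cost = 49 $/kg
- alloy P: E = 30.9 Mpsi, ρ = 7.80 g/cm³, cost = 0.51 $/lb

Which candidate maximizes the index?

alloy P

Normalizing units and computing the index:
  alloy X: E = 10.72 GPa, ρ = 738.0 kg/m³, cost = 1.170 $/kg
  alloy U: E = 102.0 GPa, ρ = 4549 kg/m³, cost = 15.60 $/kg
  alloy A: E = 102.9 GPa, ρ = 8778 kg/m³, cost = 9.440 $/kg
  alloy V: E = 210.3 GPa, ρ = 8420 kg/m³, cost = 49.00 $/kg
  alloy P: E = 213.0 GPa, ρ = 7800 kg/m³, cost = 1.124 $/kg
  alloy P: M = 24.3 MN·m per $
  alloy X: M = 12.4 MN·m per $
  alloy U: M = 1.44 MN·m per $
  alloy A: M = 1.24 MN·m per $
  alloy V: M = 0.510 MN·m per $
Alloy P has the largest M.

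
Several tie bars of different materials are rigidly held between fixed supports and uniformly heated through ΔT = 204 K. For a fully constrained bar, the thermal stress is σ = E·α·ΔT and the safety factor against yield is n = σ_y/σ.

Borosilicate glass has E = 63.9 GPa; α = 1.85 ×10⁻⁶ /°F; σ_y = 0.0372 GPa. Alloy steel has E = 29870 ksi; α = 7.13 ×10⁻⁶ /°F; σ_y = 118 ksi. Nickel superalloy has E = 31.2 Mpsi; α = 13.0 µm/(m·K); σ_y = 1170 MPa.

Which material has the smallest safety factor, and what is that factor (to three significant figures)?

borosilicate glass, n = 0.857

Converting E to GPa, α to ×10⁻⁶/K, σ_y to MPa, then σ and n for each:
  borosilicate glass: E = 63.90, α = 3.33, σ_y = 37.20 → σ = 43.4 MPa, n = 0.857
  alloy steel: E = 205.9, α = 12.8, σ_y = 813.6 → σ = 539 MPa, n = 1.51
  nickel superalloy: E = 215.1, α = 13.0, σ_y = 1170 → σ = 570 MPa, n = 2.05
Borosilicate glass has the lowest safety factor, n = 0.857.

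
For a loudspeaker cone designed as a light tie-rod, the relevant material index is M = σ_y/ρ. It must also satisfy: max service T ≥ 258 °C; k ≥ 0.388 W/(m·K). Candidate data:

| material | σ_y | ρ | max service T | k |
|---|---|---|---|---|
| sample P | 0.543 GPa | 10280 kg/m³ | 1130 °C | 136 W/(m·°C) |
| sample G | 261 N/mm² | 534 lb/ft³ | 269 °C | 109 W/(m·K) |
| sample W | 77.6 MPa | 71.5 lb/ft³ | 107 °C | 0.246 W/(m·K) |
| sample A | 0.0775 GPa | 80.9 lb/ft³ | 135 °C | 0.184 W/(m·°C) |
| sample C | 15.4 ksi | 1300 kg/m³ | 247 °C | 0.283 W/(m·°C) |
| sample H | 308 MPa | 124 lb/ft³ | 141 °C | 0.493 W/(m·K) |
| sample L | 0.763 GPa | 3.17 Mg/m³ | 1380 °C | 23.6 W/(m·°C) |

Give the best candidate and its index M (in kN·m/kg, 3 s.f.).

Screen on constraints: max service T ≥ 258 °C; k ≥ 0.388 W/(m·K). Survivors: sample P, sample G, sample L.
Putting every candidate on a common basis:
  sample P: σ_y = 543.0 MPa, ρ = 10280 kg/m³
  sample G: σ_y = 261.0 MPa, ρ = 8554 kg/m³
  sample L: σ_y = 763.0 MPa, ρ = 3170 kg/m³
  sample L: M = 241 kN·m/kg
  sample P: M = 52.8 kN·m/kg
  sample G: M = 30.5 kN·m/kg
Sample L ranks first.

sample L, M = 241 kN·m/kg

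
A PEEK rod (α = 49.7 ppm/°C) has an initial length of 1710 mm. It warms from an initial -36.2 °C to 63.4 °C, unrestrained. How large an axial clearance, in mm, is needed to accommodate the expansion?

8.46 mm

ΔT = 63.4 − (-36.2) = 99.60 K.
ΔL = α·L₀·ΔT = 49.7×10⁻⁶ × 1710 mm × 99.60 K = 8.46 mm.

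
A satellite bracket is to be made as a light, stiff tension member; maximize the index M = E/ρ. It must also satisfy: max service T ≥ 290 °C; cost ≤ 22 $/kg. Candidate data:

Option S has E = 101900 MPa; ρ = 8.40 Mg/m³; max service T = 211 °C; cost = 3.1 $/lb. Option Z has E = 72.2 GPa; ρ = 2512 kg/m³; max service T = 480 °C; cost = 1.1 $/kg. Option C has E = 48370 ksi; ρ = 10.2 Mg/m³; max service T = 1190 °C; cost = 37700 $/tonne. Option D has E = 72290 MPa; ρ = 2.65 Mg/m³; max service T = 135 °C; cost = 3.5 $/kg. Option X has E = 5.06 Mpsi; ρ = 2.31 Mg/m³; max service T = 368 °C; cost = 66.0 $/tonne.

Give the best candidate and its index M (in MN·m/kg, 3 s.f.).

option Z, M = 28.7 MN·m/kg

Screen on constraints: max service T ≥ 290 °C; cost ≤ 22 $/kg. Survivors: option Z, option X.
Normalizing units and computing the index:
  option Z: E = 72.20 GPa, ρ = 2512 kg/m³
  option X: E = 34.89 GPa, ρ = 2310 kg/m³
  option Z: M = 28.7 MN·m/kg
  option X: M = 15.1 MN·m/kg
The maximum is for option Z.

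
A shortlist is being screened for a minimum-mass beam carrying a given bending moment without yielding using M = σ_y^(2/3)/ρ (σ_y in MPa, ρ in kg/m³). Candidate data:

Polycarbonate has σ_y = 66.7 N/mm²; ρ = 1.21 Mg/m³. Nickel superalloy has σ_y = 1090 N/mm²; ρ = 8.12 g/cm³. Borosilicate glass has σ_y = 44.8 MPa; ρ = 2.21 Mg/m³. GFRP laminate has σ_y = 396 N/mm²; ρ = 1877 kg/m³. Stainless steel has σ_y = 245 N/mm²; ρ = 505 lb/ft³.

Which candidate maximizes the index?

GFRP laminate

Convert each candidate to consistent units, then evaluate M:
  polycarbonate: σ_y = 66.70 MPa, ρ = 1210 kg/m³
  nickel superalloy: σ_y = 1090 MPa, ρ = 8120 kg/m³
  borosilicate glass: σ_y = 44.80 MPa, ρ = 2210 kg/m³
  GFRP laminate: σ_y = 396.0 MPa, ρ = 1877 kg/m³
  stainless steel: σ_y = 245.0 MPa, ρ = 8089 kg/m³
  GFRP laminate: M = 28.7×10⁻³
  polycarbonate: M = 13.6×10⁻³
  nickel superalloy: M = 13.0×10⁻³
  borosilicate glass: M = 5.71×10⁻³
  stainless steel: M = 4.84×10⁻³
GFRP laminate has the largest M.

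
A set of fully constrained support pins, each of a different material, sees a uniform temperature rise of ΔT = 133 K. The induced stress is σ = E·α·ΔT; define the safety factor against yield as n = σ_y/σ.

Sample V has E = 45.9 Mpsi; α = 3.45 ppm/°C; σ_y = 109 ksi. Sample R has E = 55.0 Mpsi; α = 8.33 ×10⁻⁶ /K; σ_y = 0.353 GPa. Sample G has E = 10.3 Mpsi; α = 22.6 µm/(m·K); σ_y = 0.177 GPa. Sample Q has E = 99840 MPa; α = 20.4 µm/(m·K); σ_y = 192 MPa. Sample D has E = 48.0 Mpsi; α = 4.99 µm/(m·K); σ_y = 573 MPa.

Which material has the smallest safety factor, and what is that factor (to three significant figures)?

Per material, after unit conversion:
  sample V: E = 316.5, α = 3.45, σ_y = 751.5 → σ = 145 MPa, n = 5.18
  sample R: E = 379.2, α = 8.33, σ_y = 353.0 → σ = 420 MPa, n = 0.840
  sample G: E = 71.02, α = 22.6, σ_y = 177.0 → σ = 213 MPa, n = 0.829
  sample Q: E = 99.84, α = 20.4, σ_y = 192.0 → σ = 271 MPa, n = 0.709
  sample D: E = 330.9, α = 4.99, σ_y = 573.0 → σ = 220 MPa, n = 2.61
The minimum is sample Q at n = 0.709.

sample Q, n = 0.709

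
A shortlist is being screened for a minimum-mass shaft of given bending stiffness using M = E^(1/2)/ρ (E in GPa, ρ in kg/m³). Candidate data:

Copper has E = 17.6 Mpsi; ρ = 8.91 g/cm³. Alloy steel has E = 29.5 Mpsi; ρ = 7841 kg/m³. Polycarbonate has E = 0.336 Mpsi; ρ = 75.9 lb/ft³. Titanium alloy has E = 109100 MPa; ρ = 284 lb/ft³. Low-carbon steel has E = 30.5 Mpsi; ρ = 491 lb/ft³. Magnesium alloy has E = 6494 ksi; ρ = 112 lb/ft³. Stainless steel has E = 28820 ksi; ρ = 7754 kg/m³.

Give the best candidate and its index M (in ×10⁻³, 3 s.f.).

magnesium alloy, M = 3.73×10⁻³

Putting every candidate on a common basis:
  copper: E = 121.3 GPa, ρ = 8910 kg/m³
  alloy steel: E = 203.4 GPa, ρ = 7841 kg/m³
  polycarbonate: E = 2.317 GPa, ρ = 1216 kg/m³
  titanium alloy: E = 109.1 GPa, ρ = 4549 kg/m³
  low-carbon steel: E = 210.3 GPa, ρ = 7865 kg/m³
  magnesium alloy: E = 44.77 GPa, ρ = 1794 kg/m³
  stainless steel: E = 198.7 GPa, ρ = 7754 kg/m³
  magnesium alloy: M = 3.73×10⁻³
  titanium alloy: M = 2.30×10⁻³
  low-carbon steel: M = 1.84×10⁻³
  alloy steel: M = 1.82×10⁻³
  stainless steel: M = 1.82×10⁻³
  polycarbonate: M = 1.25×10⁻³
  copper: M = 1.24×10⁻³
Highest index: magnesium alloy.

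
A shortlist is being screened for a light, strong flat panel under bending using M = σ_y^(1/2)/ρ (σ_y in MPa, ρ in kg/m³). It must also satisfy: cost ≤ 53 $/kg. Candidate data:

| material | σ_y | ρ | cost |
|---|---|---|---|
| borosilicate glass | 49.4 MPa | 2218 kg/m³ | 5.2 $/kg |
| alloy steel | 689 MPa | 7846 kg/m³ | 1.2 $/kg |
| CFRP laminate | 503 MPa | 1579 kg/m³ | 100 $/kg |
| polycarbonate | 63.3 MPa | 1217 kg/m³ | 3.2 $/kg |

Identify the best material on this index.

Screen on constraints: cost ≤ 53 $/kg. Survivors: borosilicate glass, alloy steel, polycarbonate.
Computing M directly (units already consistent):
  polycarbonate: M = 6.54×10⁻³
  alloy steel: M = 3.35×10⁻³
  borosilicate glass: M = 3.17×10⁻³
Polycarbonate has the largest M.

polycarbonate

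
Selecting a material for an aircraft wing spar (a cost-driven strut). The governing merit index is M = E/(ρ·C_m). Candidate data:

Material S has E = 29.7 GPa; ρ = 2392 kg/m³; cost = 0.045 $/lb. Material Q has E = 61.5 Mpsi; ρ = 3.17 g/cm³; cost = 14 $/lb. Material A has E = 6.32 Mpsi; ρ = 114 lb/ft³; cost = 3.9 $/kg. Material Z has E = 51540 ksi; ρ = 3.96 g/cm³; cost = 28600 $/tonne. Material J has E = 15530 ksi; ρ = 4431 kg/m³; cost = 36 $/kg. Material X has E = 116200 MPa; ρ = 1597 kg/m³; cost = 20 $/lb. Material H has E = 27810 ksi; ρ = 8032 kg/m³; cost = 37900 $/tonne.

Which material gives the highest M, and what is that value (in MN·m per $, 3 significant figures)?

In SI units:
  material S: E = 29.70 GPa, ρ = 2392 kg/m³, cost = 0.09921 $/kg
  material Q: E = 424.0 GPa, ρ = 3170 kg/m³, cost = 30.86 $/kg
  material A: E = 43.57 GPa, ρ = 1826 kg/m³, cost = 3.900 $/kg
  material Z: E = 355.4 GPa, ρ = 3960 kg/m³, cost = 28.60 $/kg
  material J: E = 107.1 GPa, ρ = 4431 kg/m³, cost = 36.00 $/kg
  material X: E = 116.2 GPa, ρ = 1597 kg/m³, cost = 44.09 $/kg
  material H: E = 191.7 GPa, ρ = 8032 kg/m³, cost = 37.90 $/kg
  material S: M = 125 MN·m per $
  material A: M = 6.12 MN·m per $
  material Q: M = 4.33 MN·m per $
  material Z: M = 3.14 MN·m per $
  material X: M = 1.65 MN·m per $
  material J: M = 0.671 MN·m per $
  material H: M = 0.630 MN·m per $
Highest index: material S.

material S, M = 125 MN·m per $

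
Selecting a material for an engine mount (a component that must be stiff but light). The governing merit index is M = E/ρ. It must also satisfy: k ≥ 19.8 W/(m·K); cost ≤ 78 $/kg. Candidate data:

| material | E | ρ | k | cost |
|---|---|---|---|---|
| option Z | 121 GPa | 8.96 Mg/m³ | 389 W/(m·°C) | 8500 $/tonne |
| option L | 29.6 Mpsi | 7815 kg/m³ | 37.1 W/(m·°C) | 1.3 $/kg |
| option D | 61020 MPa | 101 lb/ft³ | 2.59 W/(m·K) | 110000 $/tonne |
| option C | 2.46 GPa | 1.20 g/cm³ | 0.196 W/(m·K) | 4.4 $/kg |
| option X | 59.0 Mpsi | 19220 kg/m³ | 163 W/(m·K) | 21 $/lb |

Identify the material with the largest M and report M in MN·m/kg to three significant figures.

option L, M = 26.1 MN·m/kg

Screen on constraints: k ≥ 19.8 W/(m·K); cost ≤ 78 $/kg. Survivors: option Z, option L, option X.
Putting every candidate on a common basis:
  option Z: E = 121.0 GPa, ρ = 8960 kg/m³
  option L: E = 204.1 GPa, ρ = 7815 kg/m³
  option X: E = 406.8 GPa, ρ = 19220 kg/m³
  option L: M = 26.1 MN·m/kg
  option X: M = 21.2 MN·m/kg
  option Z: M = 13.5 MN·m/kg
Option L ranks first.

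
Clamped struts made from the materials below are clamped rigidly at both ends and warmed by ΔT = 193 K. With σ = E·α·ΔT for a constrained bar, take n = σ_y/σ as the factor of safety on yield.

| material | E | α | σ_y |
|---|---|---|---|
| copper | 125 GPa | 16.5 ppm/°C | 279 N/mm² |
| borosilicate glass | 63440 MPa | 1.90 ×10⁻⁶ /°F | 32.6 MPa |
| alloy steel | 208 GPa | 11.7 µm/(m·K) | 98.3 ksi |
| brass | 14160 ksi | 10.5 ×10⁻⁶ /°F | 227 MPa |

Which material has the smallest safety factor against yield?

brass

In consistent units (E in GPa, α in ×10⁻⁶/K, σ_y in MPa):
  copper: E = 125.0, α = 16.5, σ_y = 279.0 → σ = 398 MPa, n = 0.701
  borosilicate glass: E = 63.44, α = 3.42, σ_y = 32.60 → σ = 41.9 MPa, n = 0.779
  alloy steel: E = 208.0, α = 11.7, σ_y = 677.8 → σ = 470 MPa, n = 1.44
  brass: E = 97.63, α = 18.9, σ_y = 227.0 → σ = 356 MPa, n = 0.637
The minimum is brass at n = 0.637.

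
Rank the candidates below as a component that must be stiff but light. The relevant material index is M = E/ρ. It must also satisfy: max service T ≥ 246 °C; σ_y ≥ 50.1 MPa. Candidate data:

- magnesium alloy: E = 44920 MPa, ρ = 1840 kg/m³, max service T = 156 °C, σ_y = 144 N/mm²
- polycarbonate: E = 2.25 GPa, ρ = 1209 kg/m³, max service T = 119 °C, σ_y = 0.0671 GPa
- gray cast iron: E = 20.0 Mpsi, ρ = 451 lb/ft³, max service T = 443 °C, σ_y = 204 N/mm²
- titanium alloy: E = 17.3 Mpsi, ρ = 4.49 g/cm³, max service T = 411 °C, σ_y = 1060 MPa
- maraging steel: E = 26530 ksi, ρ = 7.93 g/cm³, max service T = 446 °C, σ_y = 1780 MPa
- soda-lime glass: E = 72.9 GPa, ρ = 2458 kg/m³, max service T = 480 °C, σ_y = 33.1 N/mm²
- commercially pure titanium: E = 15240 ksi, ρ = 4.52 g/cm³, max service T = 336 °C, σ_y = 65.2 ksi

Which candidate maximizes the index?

Screen on constraints: max service T ≥ 246 °C; σ_y ≥ 50.1 MPa. Survivors: gray cast iron, titanium alloy, maraging steel, commercially pure titanium.
After converting to SI:
  gray cast iron: E = 137.9 GPa, ρ = 7224 kg/m³
  titanium alloy: E = 119.3 GPa, ρ = 4490 kg/m³
  maraging steel: E = 182.9 GPa, ρ = 7930 kg/m³
  commercially pure titanium: E = 105.1 GPa, ρ = 4520 kg/m³
  titanium alloy: M = 26.6 MN·m/kg
  commercially pure titanium: M = 23.2 MN·m/kg
  maraging steel: M = 23.1 MN·m/kg
  gray cast iron: M = 19.1 MN·m/kg
Titanium alloy has the largest M.

titanium alloy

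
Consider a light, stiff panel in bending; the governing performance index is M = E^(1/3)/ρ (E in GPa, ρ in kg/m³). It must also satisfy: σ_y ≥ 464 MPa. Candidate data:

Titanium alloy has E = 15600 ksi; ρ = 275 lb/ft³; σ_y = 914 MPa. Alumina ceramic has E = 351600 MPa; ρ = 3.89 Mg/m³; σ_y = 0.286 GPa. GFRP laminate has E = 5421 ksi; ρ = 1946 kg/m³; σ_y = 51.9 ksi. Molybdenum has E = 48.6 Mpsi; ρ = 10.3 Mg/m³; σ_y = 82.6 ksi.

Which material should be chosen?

Screen on constraints: σ_y ≥ 464 MPa. Survivors: titanium alloy, molybdenum.
Convert each candidate to consistent units, then evaluate M:
  titanium alloy: E = 107.6 GPa, ρ = 4405 kg/m³
  molybdenum: E = 335.1 GPa, ρ = 10300 kg/m³
  titanium alloy: M = 1.08×10⁻³
  molybdenum: M = 0.674×10⁻³
Titanium alloy ranks first.

titanium alloy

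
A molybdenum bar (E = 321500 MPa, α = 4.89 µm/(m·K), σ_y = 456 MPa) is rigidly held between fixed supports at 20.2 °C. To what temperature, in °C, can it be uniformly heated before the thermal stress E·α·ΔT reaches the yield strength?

E = 321500 MPa = 321.5 GPa.
E·α·ΔT = 456.0 MPa ⇒ ΔT = 456.0 / (321.5×10³ × 4.89×10⁻⁶) = 290.1 K.
T = 20.2 + 290.1 = 310.3 °C.

310 °C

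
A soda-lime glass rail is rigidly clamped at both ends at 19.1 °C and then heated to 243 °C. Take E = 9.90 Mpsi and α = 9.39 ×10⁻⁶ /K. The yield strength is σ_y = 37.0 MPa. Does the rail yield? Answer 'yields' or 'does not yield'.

yields

E = 9.90 Mpsi = 68.26 GPa.
ΔT = 223.9 K. Constrained thermal stress σ = E·α·ΔT = 68.26×10³ MPa × 9.39×10⁻⁶ × 223.9 = 144 MPa (compressive).
Compare to σ_y = 37.0 MPa: σ ≥ σ_y, so it yields.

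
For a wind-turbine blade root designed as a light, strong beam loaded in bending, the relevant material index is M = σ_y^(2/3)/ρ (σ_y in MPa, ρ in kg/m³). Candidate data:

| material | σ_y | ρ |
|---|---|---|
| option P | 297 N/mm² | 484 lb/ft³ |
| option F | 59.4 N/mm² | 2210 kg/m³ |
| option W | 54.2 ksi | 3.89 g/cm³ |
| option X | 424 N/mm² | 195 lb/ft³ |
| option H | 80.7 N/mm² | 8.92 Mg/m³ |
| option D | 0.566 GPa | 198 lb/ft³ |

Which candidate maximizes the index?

option D

In SI units:
  option P: σ_y = 297.0 MPa, ρ = 7753 kg/m³
  option F: σ_y = 59.40 MPa, ρ = 2210 kg/m³
  option W: σ_y = 373.7 MPa, ρ = 3890 kg/m³
  option X: σ_y = 424.0 MPa, ρ = 3124 kg/m³
  option H: σ_y = 80.70 MPa, ρ = 8920 kg/m³
  option D: σ_y = 566.0 MPa, ρ = 3172 kg/m³
  option D: M = 21.6×10⁻³
  option X: M = 18.1×10⁻³
  option W: M = 13.3×10⁻³
  option F: M = 6.89×10⁻³
  option P: M = 5.74×10⁻³
  option H: M = 2.09×10⁻³
Option D ranks first.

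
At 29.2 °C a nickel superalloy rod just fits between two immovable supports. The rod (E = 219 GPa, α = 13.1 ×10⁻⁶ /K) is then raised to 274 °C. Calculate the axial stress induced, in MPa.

702 MPa

ΔT = 244.8 K. Constrained thermal stress σ = E·α·ΔT = 219.0×10³ MPa × 13.1×10⁻⁶ × 244.8 = 702 MPa (compressive).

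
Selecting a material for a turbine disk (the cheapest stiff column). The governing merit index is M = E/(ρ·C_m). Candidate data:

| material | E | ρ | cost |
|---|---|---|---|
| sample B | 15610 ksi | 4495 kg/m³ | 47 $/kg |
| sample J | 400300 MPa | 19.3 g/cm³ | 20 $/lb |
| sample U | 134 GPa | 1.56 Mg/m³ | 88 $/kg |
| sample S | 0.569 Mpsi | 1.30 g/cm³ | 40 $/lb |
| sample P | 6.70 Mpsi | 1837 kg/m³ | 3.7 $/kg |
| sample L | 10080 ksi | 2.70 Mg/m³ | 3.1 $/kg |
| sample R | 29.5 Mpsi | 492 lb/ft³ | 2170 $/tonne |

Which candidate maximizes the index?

Convert each candidate to consistent units, then evaluate M:
  sample B: E = 107.6 GPa, ρ = 4495 kg/m³, cost = 47.00 $/kg
  sample J: E = 400.3 GPa, ρ = 19300 kg/m³, cost = 44.09 $/kg
  sample U: E = 134.0 GPa, ρ = 1560 kg/m³, cost = 88.00 $/kg
  sample S: E = 3.923 GPa, ρ = 1300 kg/m³, cost = 88.18 $/kg
  sample P: E = 46.19 GPa, ρ = 1837 kg/m³, cost = 3.700 $/kg
  sample L: E = 69.50 GPa, ρ = 2700 kg/m³, cost = 3.100 $/kg
  sample R: E = 203.4 GPa, ρ = 7881 kg/m³, cost = 2.170 $/kg
  sample R: M = 11.9 MN·m per $
  sample L: M = 8.30 MN·m per $
  sample P: M = 6.80 MN·m per $
  sample U: M = 0.976 MN·m per $
  sample B: M = 0.509 MN·m per $
  sample J: M = 0.470 MN·m per $
  sample S: M = 0.0342 MN·m per $
Highest index: sample R.

sample R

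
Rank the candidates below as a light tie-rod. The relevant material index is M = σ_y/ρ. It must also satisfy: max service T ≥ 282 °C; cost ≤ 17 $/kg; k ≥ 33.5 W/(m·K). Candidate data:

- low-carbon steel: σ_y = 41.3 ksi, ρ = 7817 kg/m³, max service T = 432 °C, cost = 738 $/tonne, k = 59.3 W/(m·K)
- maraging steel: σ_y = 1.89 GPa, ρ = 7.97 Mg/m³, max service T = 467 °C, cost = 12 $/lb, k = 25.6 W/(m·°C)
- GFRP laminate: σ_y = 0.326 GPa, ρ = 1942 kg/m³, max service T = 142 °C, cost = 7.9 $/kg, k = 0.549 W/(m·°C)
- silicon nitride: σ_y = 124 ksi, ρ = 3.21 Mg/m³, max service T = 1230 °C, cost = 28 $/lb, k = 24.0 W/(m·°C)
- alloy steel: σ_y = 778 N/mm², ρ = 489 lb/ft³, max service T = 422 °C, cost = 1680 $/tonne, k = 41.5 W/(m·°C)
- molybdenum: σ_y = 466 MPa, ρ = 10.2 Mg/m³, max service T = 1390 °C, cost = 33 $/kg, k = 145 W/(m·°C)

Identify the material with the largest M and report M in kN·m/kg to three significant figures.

alloy steel, M = 99.3 kN·m/kg

Screen on constraints: max service T ≥ 282 °C; cost ≤ 17 $/kg; k ≥ 33.5 W/(m·K). Survivors: low-carbon steel, alloy steel.
After converting to SI:
  low-carbon steel: σ_y = 284.8 MPa, ρ = 7817 kg/m³
  alloy steel: σ_y = 778.0 MPa, ρ = 7833 kg/m³
  alloy steel: M = 99.3 kN·m/kg
  low-carbon steel: M = 36.4 kN·m/kg
Alloy steel has the largest M.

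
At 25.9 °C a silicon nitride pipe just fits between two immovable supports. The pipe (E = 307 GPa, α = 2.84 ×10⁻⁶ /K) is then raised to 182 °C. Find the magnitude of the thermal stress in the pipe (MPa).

136 MPa

ΔT = 156.1 K. Constrained thermal stress σ = E·α·ΔT = 307.0×10³ MPa × 2.84×10⁻⁶ × 156.1 = 136 MPa (compressive).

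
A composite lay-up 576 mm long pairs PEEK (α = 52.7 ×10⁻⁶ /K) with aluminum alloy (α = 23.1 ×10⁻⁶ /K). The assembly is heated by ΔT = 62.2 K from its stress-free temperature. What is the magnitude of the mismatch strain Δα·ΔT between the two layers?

Δα = |52.7 − 23.1|×10⁻⁶/K = 29.6×10⁻⁶/K.
Mismatch strain = Δα·ΔT = 29.6×10⁻⁶ × 62.2 = 1.84×10⁻³.

1.84×10⁻³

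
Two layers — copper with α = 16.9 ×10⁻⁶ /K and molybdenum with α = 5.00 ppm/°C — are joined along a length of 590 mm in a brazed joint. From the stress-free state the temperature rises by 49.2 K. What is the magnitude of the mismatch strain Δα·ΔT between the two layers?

Δα = |16.9 − 5.00|×10⁻⁶/K = 11.9×10⁻⁶/K.
Mismatch strain = Δα·ΔT = 11.9×10⁻⁶ × 49.2 = 5.85×10⁻⁴.

5.85×10⁻⁴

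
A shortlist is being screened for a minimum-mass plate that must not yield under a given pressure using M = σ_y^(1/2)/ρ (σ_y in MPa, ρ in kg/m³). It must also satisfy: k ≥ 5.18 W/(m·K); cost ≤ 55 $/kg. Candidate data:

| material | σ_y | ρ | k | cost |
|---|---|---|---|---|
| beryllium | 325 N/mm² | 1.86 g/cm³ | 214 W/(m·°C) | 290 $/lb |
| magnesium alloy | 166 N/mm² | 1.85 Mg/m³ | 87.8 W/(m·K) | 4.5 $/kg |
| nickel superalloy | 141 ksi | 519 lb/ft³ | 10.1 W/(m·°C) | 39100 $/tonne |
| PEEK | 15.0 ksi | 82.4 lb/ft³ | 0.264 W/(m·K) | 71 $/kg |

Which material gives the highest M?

magnesium alloy

Screen on constraints: k ≥ 5.18 W/(m·K); cost ≤ 55 $/kg. Survivors: magnesium alloy, nickel superalloy.
Convert each candidate to consistent units, then evaluate M:
  magnesium alloy: σ_y = 166.0 MPa, ρ = 1850 kg/m³
  nickel superalloy: σ_y = 972.2 MPa, ρ = 8314 kg/m³
  magnesium alloy: M = 6.96×10⁻³
  nickel superalloy: M = 3.75×10⁻³
The maximum is for magnesium alloy.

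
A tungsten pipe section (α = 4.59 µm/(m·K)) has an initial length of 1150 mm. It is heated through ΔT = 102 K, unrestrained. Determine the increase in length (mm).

0.538 mm

ΔL = α·L₀·ΔT = 4.59×10⁻⁶ × 1150 mm × 102.0 K = 0.538 mm.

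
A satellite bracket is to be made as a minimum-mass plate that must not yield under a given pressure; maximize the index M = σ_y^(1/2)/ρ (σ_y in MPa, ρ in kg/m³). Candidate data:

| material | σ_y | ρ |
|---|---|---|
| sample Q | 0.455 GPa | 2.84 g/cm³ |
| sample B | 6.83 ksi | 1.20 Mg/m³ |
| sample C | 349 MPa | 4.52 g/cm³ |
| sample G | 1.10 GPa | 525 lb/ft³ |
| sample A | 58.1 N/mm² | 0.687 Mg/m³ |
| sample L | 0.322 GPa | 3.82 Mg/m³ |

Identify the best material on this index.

sample A

Normalizing units and computing the index:
  sample Q: σ_y = 455.0 MPa, ρ = 2840 kg/m³
  sample B: σ_y = 47.09 MPa, ρ = 1200 kg/m³
  sample C: σ_y = 349.0 MPa, ρ = 4520 kg/m³
  sample G: σ_y = 1100 MPa, ρ = 8410 kg/m³
  sample A: σ_y = 58.10 MPa, ρ = 687.0 kg/m³
  sample L: σ_y = 322.0 MPa, ρ = 3820 kg/m³
  sample A: M = 11.1×10⁻³
  sample Q: M = 7.51×10⁻³
  sample B: M = 5.72×10⁻³
  sample L: M = 4.70×10⁻³
  sample C: M = 4.13×10⁻³
  sample G: M = 3.94×10⁻³
Sample A has the largest M.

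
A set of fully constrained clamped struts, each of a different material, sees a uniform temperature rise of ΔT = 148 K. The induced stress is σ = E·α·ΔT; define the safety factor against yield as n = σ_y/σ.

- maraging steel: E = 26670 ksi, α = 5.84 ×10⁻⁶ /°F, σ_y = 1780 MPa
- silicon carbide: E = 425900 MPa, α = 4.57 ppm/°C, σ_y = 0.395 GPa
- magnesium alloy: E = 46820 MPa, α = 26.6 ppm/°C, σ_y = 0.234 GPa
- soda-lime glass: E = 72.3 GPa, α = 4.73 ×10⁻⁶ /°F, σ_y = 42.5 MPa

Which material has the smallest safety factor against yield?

soda-lime glass

In consistent units (E in GPa, α in ×10⁻⁶/K, σ_y in MPa):
  maraging steel: E = 183.9, α = 10.5, σ_y = 1780 → σ = 286 MPa, n = 6.22
  silicon carbide: E = 425.9, α = 4.57, σ_y = 395.0 → σ = 288 MPa, n = 1.37
  magnesium alloy: E = 46.82, α = 26.6, σ_y = 234.0 → σ = 184 MPa, n = 1.27
  soda-lime glass: E = 72.30, α = 8.51, σ_y = 42.50 → σ = 91.1 MPa, n = 0.467
Smallest n: soda-lime glass with n = 0.467.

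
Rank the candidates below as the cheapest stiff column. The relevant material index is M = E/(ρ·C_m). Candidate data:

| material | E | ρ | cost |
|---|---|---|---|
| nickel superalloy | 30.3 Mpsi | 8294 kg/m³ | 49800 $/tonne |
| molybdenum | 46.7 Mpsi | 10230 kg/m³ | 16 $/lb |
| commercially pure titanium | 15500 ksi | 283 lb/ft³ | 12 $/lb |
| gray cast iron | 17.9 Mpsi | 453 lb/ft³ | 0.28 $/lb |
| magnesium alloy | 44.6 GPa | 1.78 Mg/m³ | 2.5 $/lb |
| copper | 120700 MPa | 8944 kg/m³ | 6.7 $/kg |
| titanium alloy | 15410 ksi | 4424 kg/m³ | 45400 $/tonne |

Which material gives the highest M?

gray cast iron

Putting every candidate on a common basis:
  nickel superalloy: E = 208.9 GPa, ρ = 8294 kg/m³, cost = 49.80 $/kg
  molybdenum: E = 322.0 GPa, ρ = 10230 kg/m³, cost = 35.27 $/kg
  commercially pure titanium: E = 106.9 GPa, ρ = 4533 kg/m³, cost = 26.46 $/kg
  gray cast iron: E = 123.4 GPa, ρ = 7256 kg/m³, cost = 0.6173 $/kg
  magnesium alloy: E = 44.60 GPa, ρ = 1780 kg/m³, cost = 5.511 $/kg
  copper: E = 120.7 GPa, ρ = 8944 kg/m³, cost = 6.700 $/kg
  titanium alloy: E = 106.2 GPa, ρ = 4424 kg/m³, cost = 45.40 $/kg
  gray cast iron: M = 27.6 MN·m per $
  magnesium alloy: M = 4.55 MN·m per $
  copper: M = 2.01 MN·m per $
  molybdenum: M = 0.892 MN·m per $
  commercially pure titanium: M = 0.891 MN·m per $
  titanium alloy: M = 0.529 MN·m per $
  nickel superalloy: M = 0.506 MN·m per $
Highest index: gray cast iron.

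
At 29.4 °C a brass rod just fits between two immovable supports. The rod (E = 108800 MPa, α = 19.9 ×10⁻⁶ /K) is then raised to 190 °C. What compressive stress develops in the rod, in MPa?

348 MPa

E = 108800 MPa = 108.8 GPa.
ΔT = 160.6 K. Constrained thermal stress σ = E·α·ΔT = 108.8×10³ MPa × 19.9×10⁻⁶ × 160.6 = 348 MPa (compressive).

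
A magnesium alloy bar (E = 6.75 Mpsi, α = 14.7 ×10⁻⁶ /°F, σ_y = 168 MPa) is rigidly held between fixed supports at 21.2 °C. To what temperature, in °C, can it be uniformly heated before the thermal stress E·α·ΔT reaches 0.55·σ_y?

E = 6.75 Mpsi = 46.54 GPa.
α = 14.7×10⁻⁶/°F × 9/5 = 26.5×10⁻⁶/K.
E·α·ΔT = 92.40 MPa ⇒ ΔT = 92.40 / (46.54×10³ × 26.5×10⁻⁶) = 75.03 K.
T = 21.2 + 75.03 = 96.23 °C.

96.2 °C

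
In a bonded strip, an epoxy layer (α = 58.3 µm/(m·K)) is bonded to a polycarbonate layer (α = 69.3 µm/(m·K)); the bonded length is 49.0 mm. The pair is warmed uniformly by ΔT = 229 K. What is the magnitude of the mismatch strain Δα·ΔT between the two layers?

Δα = |58.3 − 69.3|×10⁻⁶/K = 11.0×10⁻⁶/K.
Mismatch strain = Δα·ΔT = 11.0×10⁻⁶ × 229.0 = 2.52×10⁻³.

2.52×10⁻³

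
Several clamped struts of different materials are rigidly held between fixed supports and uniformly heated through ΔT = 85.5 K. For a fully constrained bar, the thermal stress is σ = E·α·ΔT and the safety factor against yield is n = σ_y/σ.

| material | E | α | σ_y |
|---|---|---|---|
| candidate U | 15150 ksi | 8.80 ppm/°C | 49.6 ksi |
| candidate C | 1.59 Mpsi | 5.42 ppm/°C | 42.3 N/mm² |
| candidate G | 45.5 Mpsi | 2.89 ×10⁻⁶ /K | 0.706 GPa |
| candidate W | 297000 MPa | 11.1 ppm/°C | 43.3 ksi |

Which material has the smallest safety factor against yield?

candidate W

Per material, after unit conversion:
  candidate U: E = 104.5, α = 8.80, σ_y = 342.0 → σ = 78.6 MPa, n = 4.35
  candidate C: E = 10.96, α = 5.42, σ_y = 42.30 → σ = 5.08 MPa, n = 8.33
  candidate G: E = 313.7, α = 2.89, σ_y = 706.0 → σ = 77.5 MPa, n = 9.11
  candidate W: E = 297.0, α = 11.1, σ_y = 298.5 → σ = 282 MPa, n = 1.06
Candidate W has the lowest safety factor, n = 1.06.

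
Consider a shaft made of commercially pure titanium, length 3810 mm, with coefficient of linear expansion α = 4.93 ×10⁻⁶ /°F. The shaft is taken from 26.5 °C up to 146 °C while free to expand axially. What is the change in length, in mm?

Convert α: 4.93×10⁻⁶/°F × (9/5) = 8.87×10⁻⁶/K.
ΔT = 146 − 26.5 = 119.5 K.
ΔL = α·L₀·ΔT = 8.87×10⁻⁶ × 3810 mm × 119.5 K = 4.04 mm.

4.04 mm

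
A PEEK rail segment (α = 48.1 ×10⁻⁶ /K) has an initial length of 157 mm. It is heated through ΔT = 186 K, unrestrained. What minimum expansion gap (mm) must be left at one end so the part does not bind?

1.40 mm

ΔL = α·L₀·ΔT = 48.1×10⁻⁶ × 157 mm × 186.0 K = 1.40 mm.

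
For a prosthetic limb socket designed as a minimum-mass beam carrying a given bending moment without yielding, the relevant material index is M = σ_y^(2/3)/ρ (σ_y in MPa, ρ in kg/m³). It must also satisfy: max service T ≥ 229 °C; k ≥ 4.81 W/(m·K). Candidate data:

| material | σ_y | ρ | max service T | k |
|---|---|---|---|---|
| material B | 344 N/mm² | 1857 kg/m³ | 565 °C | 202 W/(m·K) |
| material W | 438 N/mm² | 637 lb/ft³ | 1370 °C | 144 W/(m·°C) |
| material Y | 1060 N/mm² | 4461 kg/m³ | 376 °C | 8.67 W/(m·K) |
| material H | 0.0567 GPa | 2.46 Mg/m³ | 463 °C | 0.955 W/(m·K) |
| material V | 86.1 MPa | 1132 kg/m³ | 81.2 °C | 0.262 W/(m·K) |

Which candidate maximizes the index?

Screen on constraints: max service T ≥ 229 °C; k ≥ 4.81 W/(m·K). Survivors: material B, material W, material Y.
After converting to SI:
  material B: σ_y = 344.0 MPa, ρ = 1857 kg/m³
  material W: σ_y = 438.0 MPa, ρ = 10200 kg/m³
  material Y: σ_y = 1060 MPa, ρ = 4461 kg/m³
  material B: M = 26.4×10⁻³
  material Y: M = 23.3×10⁻³
  material W: M = 5.65×10⁻³
Material B has the largest M.

material B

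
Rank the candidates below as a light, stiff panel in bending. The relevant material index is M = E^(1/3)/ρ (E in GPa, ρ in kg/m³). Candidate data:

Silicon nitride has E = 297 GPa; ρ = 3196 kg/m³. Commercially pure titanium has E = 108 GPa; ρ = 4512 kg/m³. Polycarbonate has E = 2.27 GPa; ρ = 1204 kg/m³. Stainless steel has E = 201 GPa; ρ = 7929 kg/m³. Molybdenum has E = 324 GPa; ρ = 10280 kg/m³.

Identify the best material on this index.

Evaluate M for each candidate:
  silicon nitride: M = 2.09×10⁻³
  polycarbonate: M = 1.09×10⁻³
  commercially pure titanium: M = 1.06×10⁻³
  stainless steel: M = 0.739×10⁻³
  molybdenum: M = 0.668×10⁻³
Highest index: silicon nitride.

silicon nitride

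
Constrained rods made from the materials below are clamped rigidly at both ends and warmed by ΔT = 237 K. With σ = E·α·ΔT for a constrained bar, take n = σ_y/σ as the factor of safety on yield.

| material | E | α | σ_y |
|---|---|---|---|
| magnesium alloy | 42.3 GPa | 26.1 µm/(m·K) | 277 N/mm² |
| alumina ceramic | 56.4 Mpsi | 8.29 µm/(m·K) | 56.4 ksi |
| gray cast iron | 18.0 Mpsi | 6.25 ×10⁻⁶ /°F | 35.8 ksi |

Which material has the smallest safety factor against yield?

alumina ceramic

Converting E to GPa, α to ×10⁻⁶/K, σ_y to MPa, then σ and n for each:
  magnesium alloy: E = 42.30, α = 26.1, σ_y = 277.0 → σ = 262 MPa, n = 1.06
  alumina ceramic: E = 388.9, α = 8.29, σ_y = 388.9 → σ = 764 MPa, n = 0.509
  gray cast iron: E = 124.1, α = 11.2, σ_y = 246.8 → σ = 331 MPa, n = 0.746
Alumina ceramic has the lowest safety factor, n = 0.509.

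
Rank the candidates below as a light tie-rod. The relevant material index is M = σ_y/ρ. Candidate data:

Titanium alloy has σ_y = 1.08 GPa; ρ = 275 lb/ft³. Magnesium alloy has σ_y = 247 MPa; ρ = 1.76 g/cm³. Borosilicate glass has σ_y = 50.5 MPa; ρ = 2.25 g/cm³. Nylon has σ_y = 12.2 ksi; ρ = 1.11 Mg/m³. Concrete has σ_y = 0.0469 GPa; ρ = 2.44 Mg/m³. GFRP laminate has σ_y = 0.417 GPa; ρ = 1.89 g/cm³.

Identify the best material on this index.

After converting to SI:
  titanium alloy: σ_y = 1080 MPa, ρ = 4405 kg/m³
  magnesium alloy: σ_y = 247.0 MPa, ρ = 1760 kg/m³
  borosilicate glass: σ_y = 50.50 MPa, ρ = 2250 kg/m³
  nylon: σ_y = 84.12 MPa, ρ = 1110 kg/m³
  concrete: σ_y = 46.90 MPa, ρ = 2440 kg/m³
  GFRP laminate: σ_y = 417.0 MPa, ρ = 1890 kg/m³
  titanium alloy: M = 245 kN·m/kg
  GFRP laminate: M = 221 kN·m/kg
  magnesium alloy: M = 140 kN·m/kg
  nylon: M = 75.8 kN·m/kg
  borosilicate glass: M = 22.4 kN·m/kg
  concrete: M = 19.2 kN·m/kg
The maximum is for titanium alloy.

titanium alloy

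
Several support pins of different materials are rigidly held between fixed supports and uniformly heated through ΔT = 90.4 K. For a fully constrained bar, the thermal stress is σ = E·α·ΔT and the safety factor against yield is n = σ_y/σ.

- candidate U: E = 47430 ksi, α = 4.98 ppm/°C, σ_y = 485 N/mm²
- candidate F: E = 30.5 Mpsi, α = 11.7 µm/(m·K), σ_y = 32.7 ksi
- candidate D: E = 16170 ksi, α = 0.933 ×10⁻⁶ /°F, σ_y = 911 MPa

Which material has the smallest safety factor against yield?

candidate F

With everything in SI (GPa, ×10⁻⁶/K, MPa):
  candidate U: E = 327.0, α = 4.98, σ_y = 485.0 → σ = 147 MPa, n = 3.29
  candidate F: E = 210.3, α = 11.7, σ_y = 225.5 → σ = 222 MPa, n = 1.01
  candidate D: E = 111.5, α = 1.68, σ_y = 911.0 → σ = 16.9 MPa, n = 53.8
Candidate F has the lowest safety factor, n = 1.01.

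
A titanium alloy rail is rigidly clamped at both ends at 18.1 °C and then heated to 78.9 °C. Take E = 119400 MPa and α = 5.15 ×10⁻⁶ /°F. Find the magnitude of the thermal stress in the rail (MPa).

67.3 MPa

E = 119400 MPa = 119.4 GPa.
α = 5.15×10⁻⁶/°F × 9/5 = 9.27×10⁻⁶/K.
ΔT = 60.80 K. Constrained thermal stress σ = E·α·ΔT = 119.4×10³ MPa × 9.27×10⁻⁶ × 60.80 = 67.3 MPa (compressive).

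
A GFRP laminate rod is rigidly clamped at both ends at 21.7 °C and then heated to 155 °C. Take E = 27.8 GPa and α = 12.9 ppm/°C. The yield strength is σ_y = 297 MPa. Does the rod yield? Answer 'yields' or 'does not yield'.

ΔT = 133.3 K. Constrained thermal stress σ = E·α·ΔT = 27.80×10³ MPa × 12.9×10⁻⁶ × 133.3 = 47.8 MPa (compressive).
Compare to σ_y = 297 MPa: σ < σ_y, so it does not yield.

does not yield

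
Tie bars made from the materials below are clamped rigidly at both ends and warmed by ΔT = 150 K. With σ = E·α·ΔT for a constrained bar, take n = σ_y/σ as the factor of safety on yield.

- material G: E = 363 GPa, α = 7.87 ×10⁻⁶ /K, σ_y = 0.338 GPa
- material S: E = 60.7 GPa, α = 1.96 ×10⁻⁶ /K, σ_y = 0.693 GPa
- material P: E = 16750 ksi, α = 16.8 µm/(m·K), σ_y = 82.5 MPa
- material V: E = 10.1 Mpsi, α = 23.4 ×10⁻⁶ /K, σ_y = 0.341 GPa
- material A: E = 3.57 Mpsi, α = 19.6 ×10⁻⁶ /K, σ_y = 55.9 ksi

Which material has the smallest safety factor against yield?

With everything in SI (GPa, ×10⁻⁶/K, MPa):
  material G: E = 363.0, α = 7.87, σ_y = 338.0 → σ = 429 MPa, n = 0.789
  material S: E = 60.70, α = 1.96, σ_y = 693.0 → σ = 17.8 MPa, n = 38.8
  material P: E = 115.5, α = 16.8, σ_y = 82.50 → σ = 291 MPa, n = 0.283
  material V: E = 69.64, α = 23.4, σ_y = 341.0 → σ = 244 MPa, n = 1.40
  material A: E = 24.61, α = 19.6, σ_y = 385.4 → σ = 72.4 MPa, n = 5.33
Material P has the lowest safety factor, n = 0.283.

material P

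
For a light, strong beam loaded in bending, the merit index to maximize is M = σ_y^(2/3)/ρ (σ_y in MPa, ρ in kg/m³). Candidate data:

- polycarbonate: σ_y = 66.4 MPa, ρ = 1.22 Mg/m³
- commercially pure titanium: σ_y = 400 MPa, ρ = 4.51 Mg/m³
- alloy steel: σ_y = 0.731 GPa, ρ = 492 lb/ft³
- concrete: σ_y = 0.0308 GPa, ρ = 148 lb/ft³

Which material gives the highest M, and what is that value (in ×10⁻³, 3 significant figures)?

polycarbonate, M = 13.4×10⁻³

Putting every candidate on a common basis:
  polycarbonate: σ_y = 66.40 MPa, ρ = 1220 kg/m³
  commercially pure titanium: σ_y = 400.0 MPa, ρ = 4510 kg/m³
  alloy steel: σ_y = 731.0 MPa, ρ = 7881 kg/m³
  concrete: σ_y = 30.80 MPa, ρ = 2371 kg/m³
  polycarbonate: M = 13.4×10⁻³
  commercially pure titanium: M = 12.0×10⁻³
  alloy steel: M = 10.3×10⁻³
  concrete: M = 4.14×10⁻³
Polycarbonate ranks first.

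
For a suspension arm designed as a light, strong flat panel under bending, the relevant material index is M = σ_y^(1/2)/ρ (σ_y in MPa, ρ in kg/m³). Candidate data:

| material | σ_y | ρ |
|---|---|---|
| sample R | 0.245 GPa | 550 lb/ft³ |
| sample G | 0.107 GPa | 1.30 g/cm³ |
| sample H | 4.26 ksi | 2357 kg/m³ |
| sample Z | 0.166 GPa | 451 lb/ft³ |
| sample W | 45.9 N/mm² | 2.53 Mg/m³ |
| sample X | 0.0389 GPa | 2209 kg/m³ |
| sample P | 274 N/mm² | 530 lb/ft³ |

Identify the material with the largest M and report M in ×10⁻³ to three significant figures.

Convert each candidate to consistent units, then evaluate M:
  sample R: σ_y = 245.0 MPa, ρ = 8810 kg/m³
  sample G: σ_y = 107.0 MPa, ρ = 1300 kg/m³
  sample H: σ_y = 29.37 MPa, ρ = 2357 kg/m³
  sample Z: σ_y = 166.0 MPa, ρ = 7224 kg/m³
  sample W: σ_y = 45.90 MPa, ρ = 2530 kg/m³
  sample X: σ_y = 38.90 MPa, ρ = 2209 kg/m³
  sample P: σ_y = 274.0 MPa, ρ = 8490 kg/m³
  sample G: M = 7.96×10⁻³
  sample X: M = 2.82×10⁻³
  sample W: M = 2.68×10⁻³
  sample H: M = 2.30×10⁻³
  sample P: M = 1.95×10⁻³
  sample Z: M = 1.78×10⁻³
  sample R: M = 1.78×10⁻³
Highest index: sample G.

sample G, M = 7.96×10⁻³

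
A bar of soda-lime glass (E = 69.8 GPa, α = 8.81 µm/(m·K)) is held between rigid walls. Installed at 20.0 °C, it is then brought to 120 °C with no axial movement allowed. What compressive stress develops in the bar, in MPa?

61.5 MPa

ΔT = 100.0 K. Constrained thermal stress σ = E·α·ΔT = 69.80×10³ MPa × 8.81×10⁻⁶ × 100.0 = 61.5 MPa (compressive).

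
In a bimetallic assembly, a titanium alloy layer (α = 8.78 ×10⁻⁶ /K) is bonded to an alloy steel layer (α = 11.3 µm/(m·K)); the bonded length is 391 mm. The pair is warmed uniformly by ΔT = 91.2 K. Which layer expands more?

alloy steel

α(titanium alloy) = 8.78×10⁻⁶/K vs α(alloy steel) = 11.3×10⁻⁶/K.
Higher α expands more for the same ΔT: alloy steel.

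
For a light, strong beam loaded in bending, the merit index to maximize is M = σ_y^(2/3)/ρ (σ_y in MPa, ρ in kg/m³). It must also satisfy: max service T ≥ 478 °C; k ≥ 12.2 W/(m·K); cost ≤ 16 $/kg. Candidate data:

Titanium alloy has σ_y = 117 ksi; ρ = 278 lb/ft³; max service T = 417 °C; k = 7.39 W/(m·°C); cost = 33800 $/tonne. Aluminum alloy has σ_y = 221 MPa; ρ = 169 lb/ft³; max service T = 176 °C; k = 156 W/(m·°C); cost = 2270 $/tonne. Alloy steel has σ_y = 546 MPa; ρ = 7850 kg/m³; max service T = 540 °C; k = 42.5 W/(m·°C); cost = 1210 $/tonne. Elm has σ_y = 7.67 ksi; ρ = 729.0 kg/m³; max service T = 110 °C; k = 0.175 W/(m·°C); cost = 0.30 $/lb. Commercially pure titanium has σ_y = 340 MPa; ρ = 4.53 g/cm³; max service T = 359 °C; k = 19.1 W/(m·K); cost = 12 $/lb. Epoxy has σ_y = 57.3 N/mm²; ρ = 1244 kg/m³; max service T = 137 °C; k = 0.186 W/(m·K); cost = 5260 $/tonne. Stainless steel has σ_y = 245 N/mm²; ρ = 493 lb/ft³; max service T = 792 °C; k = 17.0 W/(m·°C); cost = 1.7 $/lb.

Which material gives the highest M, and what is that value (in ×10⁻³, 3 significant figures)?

Screen on constraints: max service T ≥ 478 °C; k ≥ 12.2 W/(m·K); cost ≤ 16 $/kg. Survivors: alloy steel, stainless steel.
Putting every candidate on a common basis:
  alloy steel: σ_y = 546.0 MPa, ρ = 7850 kg/m³
  stainless steel: σ_y = 245.0 MPa, ρ = 7897 kg/m³
  alloy steel: M = 8.51×10⁻³
  stainless steel: M = 4.96×10⁻³
Alloy steel has the largest M.

alloy steel, M = 8.51×10⁻³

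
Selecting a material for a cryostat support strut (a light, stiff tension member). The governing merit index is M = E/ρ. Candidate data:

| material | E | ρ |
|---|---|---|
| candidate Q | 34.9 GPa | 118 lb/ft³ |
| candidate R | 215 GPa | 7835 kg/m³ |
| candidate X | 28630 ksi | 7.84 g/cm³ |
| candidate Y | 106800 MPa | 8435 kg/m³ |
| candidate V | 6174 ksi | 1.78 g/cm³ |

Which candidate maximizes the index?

candidate R

In SI units:
  candidate Q: E = 34.90 GPa, ρ = 1890 kg/m³
  candidate R: E = 215.0 GPa, ρ = 7835 kg/m³
  candidate X: E = 197.4 GPa, ρ = 7840 kg/m³
  candidate Y: E = 106.8 GPa, ρ = 8435 kg/m³
  candidate V: E = 42.57 GPa, ρ = 1780 kg/m³
  candidate R: M = 27.4 MN·m/kg
  candidate X: M = 25.2 MN·m/kg
  candidate V: M = 23.9 MN·m/kg
  candidate Q: M = 18.5 MN·m/kg
  candidate Y: M = 12.7 MN·m/kg
Candidate R has the largest M.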